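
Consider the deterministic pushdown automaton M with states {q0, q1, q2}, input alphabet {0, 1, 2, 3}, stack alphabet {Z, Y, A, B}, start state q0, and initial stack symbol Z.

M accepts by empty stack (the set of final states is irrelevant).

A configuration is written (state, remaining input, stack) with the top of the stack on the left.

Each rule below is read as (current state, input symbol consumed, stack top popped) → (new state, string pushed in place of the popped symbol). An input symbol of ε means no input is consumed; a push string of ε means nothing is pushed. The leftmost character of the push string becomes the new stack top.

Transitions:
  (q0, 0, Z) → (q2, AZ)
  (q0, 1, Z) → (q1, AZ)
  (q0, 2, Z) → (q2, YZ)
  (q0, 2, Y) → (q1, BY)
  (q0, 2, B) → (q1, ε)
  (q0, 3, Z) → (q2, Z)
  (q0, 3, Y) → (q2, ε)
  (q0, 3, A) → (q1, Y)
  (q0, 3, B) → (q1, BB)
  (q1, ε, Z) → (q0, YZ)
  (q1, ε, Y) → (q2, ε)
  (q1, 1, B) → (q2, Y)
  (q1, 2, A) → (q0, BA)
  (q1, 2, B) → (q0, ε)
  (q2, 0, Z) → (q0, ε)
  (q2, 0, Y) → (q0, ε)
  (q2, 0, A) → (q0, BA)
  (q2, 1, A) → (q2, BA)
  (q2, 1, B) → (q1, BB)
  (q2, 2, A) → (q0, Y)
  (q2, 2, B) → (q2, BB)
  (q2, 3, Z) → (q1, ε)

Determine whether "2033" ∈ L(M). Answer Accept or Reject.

Accept

(q0, 2033, Z)
  read 2, top Z: go to q2, push YZ → (q2, 033, YZ)
  read 0, top Y: go to q0, push ε → (q0, 33, Z)
  read 3, top Z: go to q2, push Z → (q2, 3, Z)
  read 3, top Z: go to q1, push ε → (q1, ε, ε)
All input consumed and the stack is empty.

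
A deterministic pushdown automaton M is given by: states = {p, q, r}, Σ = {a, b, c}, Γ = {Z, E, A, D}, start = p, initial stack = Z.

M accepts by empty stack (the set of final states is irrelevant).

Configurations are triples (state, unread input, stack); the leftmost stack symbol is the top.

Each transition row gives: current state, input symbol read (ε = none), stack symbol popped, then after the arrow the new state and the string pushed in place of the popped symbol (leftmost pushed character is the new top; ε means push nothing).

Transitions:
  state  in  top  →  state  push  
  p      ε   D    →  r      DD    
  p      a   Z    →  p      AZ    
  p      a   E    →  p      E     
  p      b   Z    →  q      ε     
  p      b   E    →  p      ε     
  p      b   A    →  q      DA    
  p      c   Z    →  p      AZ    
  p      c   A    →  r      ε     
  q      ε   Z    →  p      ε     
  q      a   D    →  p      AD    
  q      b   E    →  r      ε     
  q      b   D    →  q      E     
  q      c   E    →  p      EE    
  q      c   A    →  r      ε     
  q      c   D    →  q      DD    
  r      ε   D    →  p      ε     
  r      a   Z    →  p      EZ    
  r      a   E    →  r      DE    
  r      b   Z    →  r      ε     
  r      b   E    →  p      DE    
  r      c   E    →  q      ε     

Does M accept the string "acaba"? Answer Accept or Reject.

(p, acaba, Z)
  read a, top Z: go to p, push AZ → (p, caba, AZ)
  read c, top A: go to r, push ε → (r, aba, Z)
  read a, top Z: go to p, push EZ → (p, ba, EZ)
  read b, top E: go to p, push ε → (p, a, Z)
  read a, top Z: go to p, push AZ → (p, ε, AZ)
All input consumed; stack is AZ, not empty, and no further ε-move applies.

Reject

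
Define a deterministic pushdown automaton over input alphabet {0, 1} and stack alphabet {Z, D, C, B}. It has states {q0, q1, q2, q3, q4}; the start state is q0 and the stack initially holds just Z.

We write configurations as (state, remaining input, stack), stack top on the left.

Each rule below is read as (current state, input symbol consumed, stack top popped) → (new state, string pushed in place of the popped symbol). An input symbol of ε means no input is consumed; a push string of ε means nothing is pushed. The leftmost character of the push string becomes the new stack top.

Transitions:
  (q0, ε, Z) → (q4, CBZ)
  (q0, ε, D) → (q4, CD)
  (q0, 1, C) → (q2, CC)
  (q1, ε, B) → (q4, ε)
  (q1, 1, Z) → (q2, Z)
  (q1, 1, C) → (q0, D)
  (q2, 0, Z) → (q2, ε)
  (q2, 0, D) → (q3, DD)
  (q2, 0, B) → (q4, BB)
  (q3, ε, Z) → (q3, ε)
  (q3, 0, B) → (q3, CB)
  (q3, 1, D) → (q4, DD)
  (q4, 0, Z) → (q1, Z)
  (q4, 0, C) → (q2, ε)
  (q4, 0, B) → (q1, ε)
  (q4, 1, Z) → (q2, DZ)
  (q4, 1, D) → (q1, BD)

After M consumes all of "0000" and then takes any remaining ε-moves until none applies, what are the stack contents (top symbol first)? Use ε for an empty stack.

(q0, 0000, Z)
  ε-move, top Z: go to q4, push CBZ → (q4, 0000, CBZ)
  read 0, top C: go to q2, push ε → (q2, 000, BZ)
  read 0, top B: go to q4, push BB → (q4, 00, BBZ)
  read 0, top B: go to q1, push ε → (q1, 0, BZ)
  ε-move, top B: go to q4, push ε → (q4, 0, Z)
  read 0, top Z: go to q1, push Z → (q1, ε, Z)
All input consumed in state q1 with stack Z.

Z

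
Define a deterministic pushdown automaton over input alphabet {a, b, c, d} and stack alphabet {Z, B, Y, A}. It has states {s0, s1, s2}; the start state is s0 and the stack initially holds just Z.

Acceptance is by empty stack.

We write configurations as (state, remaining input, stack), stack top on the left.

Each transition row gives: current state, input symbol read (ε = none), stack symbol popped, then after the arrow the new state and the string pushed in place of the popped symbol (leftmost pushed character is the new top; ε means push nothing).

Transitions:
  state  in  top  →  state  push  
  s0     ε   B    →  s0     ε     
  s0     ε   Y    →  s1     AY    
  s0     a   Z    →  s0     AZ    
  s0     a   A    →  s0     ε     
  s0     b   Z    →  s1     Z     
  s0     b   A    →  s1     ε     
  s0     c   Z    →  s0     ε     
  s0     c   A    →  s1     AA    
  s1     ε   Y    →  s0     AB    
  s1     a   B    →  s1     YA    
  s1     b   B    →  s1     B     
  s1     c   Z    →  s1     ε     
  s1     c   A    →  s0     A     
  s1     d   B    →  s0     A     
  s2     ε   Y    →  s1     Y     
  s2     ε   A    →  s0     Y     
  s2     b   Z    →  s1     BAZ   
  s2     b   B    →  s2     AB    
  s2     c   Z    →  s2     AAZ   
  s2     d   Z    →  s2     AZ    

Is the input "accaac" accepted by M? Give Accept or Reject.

(s0, accaac, Z)
  read a, top Z: go to s0, push AZ → (s0, ccaac, AZ)
  read c, top A: go to s1, push AA → (s1, caac, AAZ)
  read c, top A: go to s0, push A → (s0, aac, AAZ)
  read a, top A: go to s0, push ε → (s0, ac, AZ)
  read a, top A: go to s0, push ε → (s0, c, Z)
  read c, top Z: go to s0, push ε → (s0, ε, ε)
All input consumed and the stack is empty.

Accept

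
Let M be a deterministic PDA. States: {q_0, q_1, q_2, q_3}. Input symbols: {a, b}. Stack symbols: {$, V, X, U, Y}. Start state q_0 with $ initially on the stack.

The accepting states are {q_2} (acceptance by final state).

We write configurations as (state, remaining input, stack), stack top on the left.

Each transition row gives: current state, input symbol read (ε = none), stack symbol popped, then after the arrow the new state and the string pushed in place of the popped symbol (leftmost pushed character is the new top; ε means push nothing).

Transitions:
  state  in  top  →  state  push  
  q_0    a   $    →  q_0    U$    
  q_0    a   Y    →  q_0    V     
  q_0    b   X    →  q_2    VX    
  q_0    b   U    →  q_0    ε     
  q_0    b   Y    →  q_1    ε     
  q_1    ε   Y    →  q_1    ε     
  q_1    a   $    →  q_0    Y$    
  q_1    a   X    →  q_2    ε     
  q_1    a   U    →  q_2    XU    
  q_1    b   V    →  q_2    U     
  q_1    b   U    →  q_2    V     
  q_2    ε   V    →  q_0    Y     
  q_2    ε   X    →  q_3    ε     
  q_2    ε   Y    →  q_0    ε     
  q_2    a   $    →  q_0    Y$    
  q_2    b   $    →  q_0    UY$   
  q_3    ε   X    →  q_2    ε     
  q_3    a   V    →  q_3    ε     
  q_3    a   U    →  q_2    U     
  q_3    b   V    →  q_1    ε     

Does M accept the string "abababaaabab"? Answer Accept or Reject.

Reject

(q_0, abababaaabab, $)
  read a, top $: go to q_0, push U$ → (q_0, bababaaabab, U$)
  read b, top U: go to q_0, push ε → (q_0, ababaaabab, $)
  read a, top $: go to q_0, push U$ → (q_0, babaaabab, U$)
  read b, top U: go to q_0, push ε → (q_0, abaaabab, $)
  read a, top $: go to q_0, push U$ → (q_0, baaabab, U$)
  read b, top U: go to q_0, push ε → (q_0, aaabab, $)
  read a, top $: go to q_0, push U$ → (q_0, aabab, U$)
No transition applies at (q_0, aabab, U$); input not fully consumed.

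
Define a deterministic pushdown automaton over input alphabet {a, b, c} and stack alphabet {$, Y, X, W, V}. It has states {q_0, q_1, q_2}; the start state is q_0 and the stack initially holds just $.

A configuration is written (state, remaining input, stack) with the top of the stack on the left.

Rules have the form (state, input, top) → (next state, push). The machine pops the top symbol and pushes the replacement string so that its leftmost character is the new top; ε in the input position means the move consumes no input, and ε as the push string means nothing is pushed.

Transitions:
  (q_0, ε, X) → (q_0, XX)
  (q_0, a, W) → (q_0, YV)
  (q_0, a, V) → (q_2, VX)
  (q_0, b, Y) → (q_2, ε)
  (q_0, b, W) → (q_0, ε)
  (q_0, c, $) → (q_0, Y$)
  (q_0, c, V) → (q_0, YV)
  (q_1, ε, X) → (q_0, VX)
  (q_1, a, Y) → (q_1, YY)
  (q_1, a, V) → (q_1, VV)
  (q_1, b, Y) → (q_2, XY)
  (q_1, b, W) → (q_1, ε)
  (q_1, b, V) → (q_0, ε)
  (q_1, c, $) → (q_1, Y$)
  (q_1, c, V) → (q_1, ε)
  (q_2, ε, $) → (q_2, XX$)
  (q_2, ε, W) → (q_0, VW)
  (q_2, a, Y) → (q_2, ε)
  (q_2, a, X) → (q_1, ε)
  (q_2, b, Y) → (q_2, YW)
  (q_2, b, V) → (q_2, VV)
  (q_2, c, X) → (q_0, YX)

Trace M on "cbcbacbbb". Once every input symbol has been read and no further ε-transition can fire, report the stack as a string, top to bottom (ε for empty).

(q_0, cbcbacbbb, $)
  read c, top $: go to q_0, push Y$ → (q_0, bcbacbbb, Y$)
  read b, top Y: go to q_2, push ε → (q_2, cbacbbb, $)
  ε-move, top $: go to q_2, push XX$ → (q_2, cbacbbb, XX$)
  read c, top X: go to q_0, push YX → (q_0, bacbbb, YXX$)
  read b, top Y: go to q_2, push ε → (q_2, acbbb, XX$)
  read a, top X: go to q_1, push ε → (q_1, cbbb, X$)
  ε-move, top X: go to q_0, push VX → (q_0, cbbb, VX$)
  read c, top V: go to q_0, push YV → (q_0, bbb, YVX$)
  read b, top Y: go to q_2, push ε → (q_2, bb, VX$)
  read b, top V: go to q_2, push VV → (q_2, b, VVX$)
  read b, top V: go to q_2, push VV → (q_2, ε, VVVX$)
All input consumed in state q_2 with stack VVVX$.

VVVX$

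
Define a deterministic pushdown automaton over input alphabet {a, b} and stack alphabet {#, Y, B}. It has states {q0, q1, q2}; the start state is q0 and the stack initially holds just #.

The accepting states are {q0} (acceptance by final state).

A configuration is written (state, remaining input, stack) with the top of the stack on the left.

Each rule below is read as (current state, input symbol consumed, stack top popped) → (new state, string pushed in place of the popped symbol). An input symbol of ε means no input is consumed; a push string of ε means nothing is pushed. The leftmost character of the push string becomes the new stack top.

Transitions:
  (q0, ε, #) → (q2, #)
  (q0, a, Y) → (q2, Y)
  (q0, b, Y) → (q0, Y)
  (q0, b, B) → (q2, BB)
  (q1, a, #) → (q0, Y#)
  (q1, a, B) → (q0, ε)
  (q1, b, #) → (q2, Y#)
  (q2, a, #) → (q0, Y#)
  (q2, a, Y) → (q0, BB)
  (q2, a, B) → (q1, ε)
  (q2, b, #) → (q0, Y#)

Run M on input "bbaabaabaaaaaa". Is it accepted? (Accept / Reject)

Reject

(q0, bbaabaabaaaaaa, #)
  ε-move, top #: go to q2, push # → (q2, bbaabaabaaaaaa, #)
  read b, top #: go to q0, push Y# → (q0, baabaabaaaaaa, Y#)
  read b, top Y: go to q0, push Y → (q0, aabaabaaaaaa, Y#)
  read a, top Y: go to q2, push Y → (q2, abaabaaaaaa, Y#)
  read a, top Y: go to q0, push BB → (q0, baabaaaaaa, BB#)
  read b, top B: go to q2, push BB → (q2, aabaaaaaa, BBB#)
  read a, top B: go to q1, push ε → (q1, abaaaaaa, BB#)
  read a, top B: go to q0, push ε → (q0, baaaaaa, B#)
  read b, top B: go to q2, push BB → (q2, aaaaaa, BB#)
  read a, top B: go to q1, push ε → (q1, aaaaa, B#)
  read a, top B: go to q0, push ε → (q0, aaaa, #)
  ε-move, top #: go to q2, push # → (q2, aaaa, #)
  read a, top #: go to q0, push Y# → (q0, aaa, Y#)
  read a, top Y: go to q2, push Y → (q2, aa, Y#)
  read a, top Y: go to q0, push BB → (q0, a, BB#)
No transition applies at (q0, a, BB#); input not fully consumed.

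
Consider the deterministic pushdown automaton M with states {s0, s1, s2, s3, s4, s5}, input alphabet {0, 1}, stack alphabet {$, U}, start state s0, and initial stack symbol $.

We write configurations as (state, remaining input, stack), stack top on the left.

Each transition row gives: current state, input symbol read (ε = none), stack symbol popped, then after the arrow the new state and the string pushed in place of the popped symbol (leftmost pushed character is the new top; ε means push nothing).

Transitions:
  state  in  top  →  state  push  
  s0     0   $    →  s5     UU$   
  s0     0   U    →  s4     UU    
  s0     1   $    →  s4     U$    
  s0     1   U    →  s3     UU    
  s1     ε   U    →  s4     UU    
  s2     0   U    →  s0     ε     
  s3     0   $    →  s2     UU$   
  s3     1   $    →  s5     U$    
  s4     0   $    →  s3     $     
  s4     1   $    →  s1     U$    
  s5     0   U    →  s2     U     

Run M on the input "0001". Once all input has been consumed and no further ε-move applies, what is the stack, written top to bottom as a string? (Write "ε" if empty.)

UU$

(s0, 0001, $)
  read 0, top $: go to s5, push UU$ → (s5, 001, UU$)
  read 0, top U: go to s2, push U → (s2, 01, UU$)
  read 0, top U: go to s0, push ε → (s0, 1, U$)
  read 1, top U: go to s3, push UU → (s3, ε, UU$)
All input consumed in state s3 with stack UU$.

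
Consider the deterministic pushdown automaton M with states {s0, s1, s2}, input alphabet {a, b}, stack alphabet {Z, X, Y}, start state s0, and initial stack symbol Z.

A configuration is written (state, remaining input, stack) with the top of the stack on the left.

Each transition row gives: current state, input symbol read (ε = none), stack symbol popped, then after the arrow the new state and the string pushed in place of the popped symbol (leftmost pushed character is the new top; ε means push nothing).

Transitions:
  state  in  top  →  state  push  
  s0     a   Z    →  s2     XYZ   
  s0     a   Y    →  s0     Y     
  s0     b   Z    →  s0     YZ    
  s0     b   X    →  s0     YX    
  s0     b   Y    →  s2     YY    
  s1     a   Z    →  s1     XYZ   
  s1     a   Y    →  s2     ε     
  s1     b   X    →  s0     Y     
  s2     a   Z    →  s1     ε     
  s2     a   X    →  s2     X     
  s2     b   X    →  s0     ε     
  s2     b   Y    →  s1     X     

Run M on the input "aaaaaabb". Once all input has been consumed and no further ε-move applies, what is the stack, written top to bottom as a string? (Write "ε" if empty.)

YYZ

(s0, aaaaaabb, Z) ⊢ (s2, aaaaabb, XYZ) ⊢ (s2, aaaabb, XYZ) ⊢ (s2, aaabb, XYZ) ⊢ (s2, aabb, XYZ) ⊢ (s2, abb, XYZ) ⊢ (s2, bb, XYZ) ⊢ (s0, b, YZ) ⊢ (s2, ε, YYZ)
All input consumed in state s2 with stack YYZ.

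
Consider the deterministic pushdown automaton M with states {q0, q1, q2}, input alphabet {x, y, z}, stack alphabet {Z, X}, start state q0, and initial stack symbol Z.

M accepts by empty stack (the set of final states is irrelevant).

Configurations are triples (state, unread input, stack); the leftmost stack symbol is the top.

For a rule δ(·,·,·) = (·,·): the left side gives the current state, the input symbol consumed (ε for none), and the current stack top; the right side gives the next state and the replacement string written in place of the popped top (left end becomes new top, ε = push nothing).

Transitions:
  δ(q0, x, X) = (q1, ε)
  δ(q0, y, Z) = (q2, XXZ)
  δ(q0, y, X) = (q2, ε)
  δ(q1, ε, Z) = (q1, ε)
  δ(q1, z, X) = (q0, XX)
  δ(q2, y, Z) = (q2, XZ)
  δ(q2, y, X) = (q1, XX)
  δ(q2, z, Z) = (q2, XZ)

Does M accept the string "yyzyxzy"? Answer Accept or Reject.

Reject

(q0, yyzyxzy, Z)
  read y, top Z: go to q2, push XXZ → (q2, yzyxzy, XXZ)
  read y, top X: go to q1, push XX → (q1, zyxzy, XXXZ)
  read z, top X: go to q0, push XX → (q0, yxzy, XXXXZ)
  read y, top X: go to q2, push ε → (q2, xzy, XXXZ)
No transition applies at (q2, xzy, XXXZ); input not fully consumed.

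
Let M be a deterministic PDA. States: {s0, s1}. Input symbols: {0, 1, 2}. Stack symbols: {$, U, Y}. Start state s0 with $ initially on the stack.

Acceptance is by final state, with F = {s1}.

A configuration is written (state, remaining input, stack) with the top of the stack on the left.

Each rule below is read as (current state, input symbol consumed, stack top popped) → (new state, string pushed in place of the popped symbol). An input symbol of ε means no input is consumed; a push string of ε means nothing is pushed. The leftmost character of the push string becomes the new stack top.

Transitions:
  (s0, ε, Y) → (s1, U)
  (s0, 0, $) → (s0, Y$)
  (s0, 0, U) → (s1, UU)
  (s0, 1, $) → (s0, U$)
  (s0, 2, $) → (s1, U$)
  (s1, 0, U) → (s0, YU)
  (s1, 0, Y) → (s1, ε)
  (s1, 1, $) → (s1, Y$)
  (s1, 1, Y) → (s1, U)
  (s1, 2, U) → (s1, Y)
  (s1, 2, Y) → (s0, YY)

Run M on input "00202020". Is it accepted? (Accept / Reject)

(s0, 00202020, $)
  read 0, top $: go to s0, push Y$ → (s0, 0202020, Y$)
  ε-move, top Y: go to s1, push U → (s1, 0202020, U$)
  read 0, top U: go to s0, push YU → (s0, 202020, YU$)
  ε-move, top Y: go to s1, push U → (s1, 202020, UU$)
  read 2, top U: go to s1, push Y → (s1, 02020, YU$)
  read 0, top Y: go to s1, push ε → (s1, 2020, U$)
  read 2, top U: go to s1, push Y → (s1, 020, Y$)
  read 0, top Y: go to s1, push ε → (s1, 20, $)
No transition applies at (s1, 20, $); input not fully consumed.

Reject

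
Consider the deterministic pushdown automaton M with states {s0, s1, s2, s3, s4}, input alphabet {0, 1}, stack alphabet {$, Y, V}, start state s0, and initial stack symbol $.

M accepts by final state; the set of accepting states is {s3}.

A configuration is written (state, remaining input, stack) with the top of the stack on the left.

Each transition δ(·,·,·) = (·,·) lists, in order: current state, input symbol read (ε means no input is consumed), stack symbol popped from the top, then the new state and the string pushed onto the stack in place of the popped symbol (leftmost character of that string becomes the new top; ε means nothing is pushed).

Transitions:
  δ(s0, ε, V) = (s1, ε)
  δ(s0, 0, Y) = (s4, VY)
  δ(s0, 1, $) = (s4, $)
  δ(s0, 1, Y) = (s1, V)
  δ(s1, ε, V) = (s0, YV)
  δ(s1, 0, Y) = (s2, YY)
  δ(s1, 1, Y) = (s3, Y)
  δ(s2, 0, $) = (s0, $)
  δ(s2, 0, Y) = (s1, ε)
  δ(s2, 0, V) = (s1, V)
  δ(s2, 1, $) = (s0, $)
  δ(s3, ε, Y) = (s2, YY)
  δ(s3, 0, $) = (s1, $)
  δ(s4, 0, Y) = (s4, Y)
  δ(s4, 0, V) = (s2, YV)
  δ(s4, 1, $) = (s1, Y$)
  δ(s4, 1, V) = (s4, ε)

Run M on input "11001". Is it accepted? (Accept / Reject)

Accept

(s0, 11001, $) ⊢ (s4, 1001, $) ⊢ (s1, 001, Y$) ⊢ (s2, 01, YY$) ⊢ (s1, 1, Y$) ⊢ (s3, ε, Y$)
All input consumed; state s3 ∈ F.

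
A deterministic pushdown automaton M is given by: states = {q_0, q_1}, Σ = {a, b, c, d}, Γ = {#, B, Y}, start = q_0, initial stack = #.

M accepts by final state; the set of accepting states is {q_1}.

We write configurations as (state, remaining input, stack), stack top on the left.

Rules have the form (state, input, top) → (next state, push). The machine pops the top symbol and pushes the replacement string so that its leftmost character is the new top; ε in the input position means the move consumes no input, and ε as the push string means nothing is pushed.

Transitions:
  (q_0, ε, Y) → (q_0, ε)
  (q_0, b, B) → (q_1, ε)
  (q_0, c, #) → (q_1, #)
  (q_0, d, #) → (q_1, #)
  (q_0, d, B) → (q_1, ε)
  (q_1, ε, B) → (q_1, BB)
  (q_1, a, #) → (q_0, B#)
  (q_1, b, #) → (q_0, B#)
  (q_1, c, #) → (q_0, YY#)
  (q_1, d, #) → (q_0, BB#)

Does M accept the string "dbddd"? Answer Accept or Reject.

(q_0, dbddd, #)
  read d, top #: go to q_1, push # → (q_1, bddd, #)
  read b, top #: go to q_0, push B# → (q_0, ddd, B#)
  read d, top B: go to q_1, push ε → (q_1, dd, #)
  read d, top #: go to q_0, push BB# → (q_0, d, BB#)
  read d, top B: go to q_1, push ε → (q_1, ε, B#)
All input consumed; state q_1 ∈ F.

Accept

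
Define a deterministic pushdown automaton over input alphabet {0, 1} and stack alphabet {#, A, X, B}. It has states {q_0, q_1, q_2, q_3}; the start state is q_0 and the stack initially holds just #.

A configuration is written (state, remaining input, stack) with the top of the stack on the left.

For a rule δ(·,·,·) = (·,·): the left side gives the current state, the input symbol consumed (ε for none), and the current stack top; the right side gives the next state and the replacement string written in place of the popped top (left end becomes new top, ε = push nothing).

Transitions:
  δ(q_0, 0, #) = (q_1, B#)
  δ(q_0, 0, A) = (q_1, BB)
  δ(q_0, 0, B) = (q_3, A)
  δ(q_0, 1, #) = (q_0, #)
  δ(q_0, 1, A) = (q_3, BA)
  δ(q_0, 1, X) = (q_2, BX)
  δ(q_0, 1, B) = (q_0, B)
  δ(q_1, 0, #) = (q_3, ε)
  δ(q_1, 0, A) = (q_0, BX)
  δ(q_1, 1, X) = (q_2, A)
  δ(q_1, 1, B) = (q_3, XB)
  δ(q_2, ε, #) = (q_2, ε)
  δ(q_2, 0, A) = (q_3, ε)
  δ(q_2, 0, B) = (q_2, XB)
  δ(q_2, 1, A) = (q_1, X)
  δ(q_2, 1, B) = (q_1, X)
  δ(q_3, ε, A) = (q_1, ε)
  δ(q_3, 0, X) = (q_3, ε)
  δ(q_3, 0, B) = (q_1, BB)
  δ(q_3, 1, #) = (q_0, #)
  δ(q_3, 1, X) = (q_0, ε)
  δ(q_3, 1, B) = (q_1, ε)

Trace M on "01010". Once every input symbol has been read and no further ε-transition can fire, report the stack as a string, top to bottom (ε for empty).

ε

(q_0, 01010, #) ⊢ (q_1, 1010, B#) ⊢ (q_3, 010, XB#) ⊢ (q_3, 10, B#) ⊢ (q_1, 0, #) ⊢ (q_3, ε, ε)
All input consumed in state q_3 with stack ε.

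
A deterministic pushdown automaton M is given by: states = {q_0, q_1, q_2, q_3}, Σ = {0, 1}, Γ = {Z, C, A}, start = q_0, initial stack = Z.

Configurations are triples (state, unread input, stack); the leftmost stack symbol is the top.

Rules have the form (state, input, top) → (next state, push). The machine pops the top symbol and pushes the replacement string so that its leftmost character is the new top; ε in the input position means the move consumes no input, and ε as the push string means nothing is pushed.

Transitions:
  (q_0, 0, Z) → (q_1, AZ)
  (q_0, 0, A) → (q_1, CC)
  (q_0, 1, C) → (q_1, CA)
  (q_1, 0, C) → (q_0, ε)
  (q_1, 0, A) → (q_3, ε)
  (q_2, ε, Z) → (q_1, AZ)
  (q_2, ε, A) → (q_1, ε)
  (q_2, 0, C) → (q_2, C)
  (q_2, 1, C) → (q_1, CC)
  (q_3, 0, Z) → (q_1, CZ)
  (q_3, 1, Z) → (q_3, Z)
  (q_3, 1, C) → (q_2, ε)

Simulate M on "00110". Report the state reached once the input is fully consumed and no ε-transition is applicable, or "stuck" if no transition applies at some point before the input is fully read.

q_1

(q_0, 00110, Z)
  read 0, top Z: go to q_1, push AZ → (q_1, 0110, AZ)
  read 0, top A: go to q_3, push ε → (q_3, 110, Z)
  read 1, top Z: go to q_3, push Z → (q_3, 10, Z)
  read 1, top Z: go to q_3, push Z → (q_3, 0, Z)
  read 0, top Z: go to q_1, push CZ → (q_1, ε, CZ)
All input consumed; M is in state q_1.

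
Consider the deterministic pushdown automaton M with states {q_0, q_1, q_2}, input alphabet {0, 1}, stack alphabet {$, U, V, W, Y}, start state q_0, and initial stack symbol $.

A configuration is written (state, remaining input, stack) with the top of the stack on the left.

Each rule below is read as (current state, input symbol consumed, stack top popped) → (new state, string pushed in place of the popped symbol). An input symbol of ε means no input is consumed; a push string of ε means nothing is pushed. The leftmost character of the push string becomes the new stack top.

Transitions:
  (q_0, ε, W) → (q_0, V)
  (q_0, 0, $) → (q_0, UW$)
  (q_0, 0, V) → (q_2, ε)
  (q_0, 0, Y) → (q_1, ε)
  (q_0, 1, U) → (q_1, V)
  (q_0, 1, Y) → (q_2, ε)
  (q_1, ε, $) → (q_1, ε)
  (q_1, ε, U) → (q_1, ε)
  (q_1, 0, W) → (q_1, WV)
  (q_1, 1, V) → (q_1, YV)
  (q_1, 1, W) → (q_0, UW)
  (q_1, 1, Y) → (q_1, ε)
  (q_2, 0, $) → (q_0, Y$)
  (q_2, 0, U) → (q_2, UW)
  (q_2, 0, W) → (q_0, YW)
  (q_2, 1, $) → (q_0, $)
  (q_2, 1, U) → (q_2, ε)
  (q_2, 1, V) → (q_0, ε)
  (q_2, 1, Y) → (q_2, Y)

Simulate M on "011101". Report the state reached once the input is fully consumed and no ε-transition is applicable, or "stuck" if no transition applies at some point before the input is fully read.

(q_0, 011101, $)
  read 0, top $: go to q_0, push UW$ → (q_0, 11101, UW$)
  read 1, top U: go to q_1, push V → (q_1, 1101, VW$)
  read 1, top V: go to q_1, push YV → (q_1, 101, YVW$)
  read 1, top Y: go to q_1, push ε → (q_1, 01, VW$)
No transition for (q_1, 0, top V); M blocks with input 01 remaining.

stuck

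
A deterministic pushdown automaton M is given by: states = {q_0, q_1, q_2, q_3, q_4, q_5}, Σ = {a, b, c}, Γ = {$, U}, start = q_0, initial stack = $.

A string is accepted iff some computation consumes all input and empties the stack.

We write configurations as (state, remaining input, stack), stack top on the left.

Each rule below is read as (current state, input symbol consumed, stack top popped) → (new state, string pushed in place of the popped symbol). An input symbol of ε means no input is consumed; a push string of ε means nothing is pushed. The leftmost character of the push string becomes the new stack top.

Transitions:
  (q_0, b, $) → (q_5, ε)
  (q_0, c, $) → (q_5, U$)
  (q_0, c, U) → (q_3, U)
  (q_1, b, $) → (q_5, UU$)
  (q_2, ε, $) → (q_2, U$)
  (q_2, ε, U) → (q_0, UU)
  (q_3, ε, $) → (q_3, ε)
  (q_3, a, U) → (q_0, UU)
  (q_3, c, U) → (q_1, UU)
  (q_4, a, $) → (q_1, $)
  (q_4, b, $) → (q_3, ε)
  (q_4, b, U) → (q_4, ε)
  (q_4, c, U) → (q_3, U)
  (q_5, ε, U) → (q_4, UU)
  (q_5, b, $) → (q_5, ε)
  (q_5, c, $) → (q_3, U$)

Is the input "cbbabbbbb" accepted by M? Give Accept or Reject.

Accept

(q_0, cbbabbbbb, $) ⊢ (q_5, bbabbbbb, U$) ⊢ (q_4, bbabbbbb, UU$) ⊢ (q_4, babbbbb, U$) ⊢ (q_4, abbbbb, $) ⊢ (q_1, bbbbb, $) ⊢ (q_5, bbbb, UU$) ⊢ (q_4, bbbb, UUU$) ⊢ (q_4, bbb, UU$) ⊢ (q_4, bb, U$) ⊢ (q_4, b, $) ⊢ (q_3, ε, ε)
All input consumed and the stack is empty.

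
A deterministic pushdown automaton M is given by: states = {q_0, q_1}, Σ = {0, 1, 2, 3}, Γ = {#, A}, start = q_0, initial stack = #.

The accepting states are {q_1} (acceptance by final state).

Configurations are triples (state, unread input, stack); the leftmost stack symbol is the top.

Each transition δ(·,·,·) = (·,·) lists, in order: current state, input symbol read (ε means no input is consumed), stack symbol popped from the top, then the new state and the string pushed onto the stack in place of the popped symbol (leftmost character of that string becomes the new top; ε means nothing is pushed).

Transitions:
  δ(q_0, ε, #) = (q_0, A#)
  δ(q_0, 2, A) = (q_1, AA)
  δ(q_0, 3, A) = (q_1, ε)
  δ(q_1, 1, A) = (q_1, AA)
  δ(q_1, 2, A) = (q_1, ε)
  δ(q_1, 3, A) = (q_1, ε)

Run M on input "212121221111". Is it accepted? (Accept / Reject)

(q_0, 212121221111, #)
  ε-move, top #: go to q_0, push A# → (q_0, 212121221111, A#)
  read 2, top A: go to q_1, push AA → (q_1, 12121221111, AA#)
  read 1, top A: go to q_1, push AA → (q_1, 2121221111, AAA#)
  read 2, top A: go to q_1, push ε → (q_1, 121221111, AA#)
  read 1, top A: go to q_1, push AA → (q_1, 21221111, AAA#)
  read 2, top A: go to q_1, push ε → (q_1, 1221111, AA#)
  read 1, top A: go to q_1, push AA → (q_1, 221111, AAA#)
  read 2, top A: go to q_1, push ε → (q_1, 21111, AA#)
  read 2, top A: go to q_1, push ε → (q_1, 1111, A#)
  read 1, top A: go to q_1, push AA → (q_1, 111, AA#)
  read 1, top A: go to q_1, push AA → (q_1, 11, AAA#)
  read 1, top A: go to q_1, push AA → (q_1, 1, AAAA#)
  read 1, top A: go to q_1, push AA → (q_1, ε, AAAAA#)
All input consumed; state q_1 ∈ F.

Accept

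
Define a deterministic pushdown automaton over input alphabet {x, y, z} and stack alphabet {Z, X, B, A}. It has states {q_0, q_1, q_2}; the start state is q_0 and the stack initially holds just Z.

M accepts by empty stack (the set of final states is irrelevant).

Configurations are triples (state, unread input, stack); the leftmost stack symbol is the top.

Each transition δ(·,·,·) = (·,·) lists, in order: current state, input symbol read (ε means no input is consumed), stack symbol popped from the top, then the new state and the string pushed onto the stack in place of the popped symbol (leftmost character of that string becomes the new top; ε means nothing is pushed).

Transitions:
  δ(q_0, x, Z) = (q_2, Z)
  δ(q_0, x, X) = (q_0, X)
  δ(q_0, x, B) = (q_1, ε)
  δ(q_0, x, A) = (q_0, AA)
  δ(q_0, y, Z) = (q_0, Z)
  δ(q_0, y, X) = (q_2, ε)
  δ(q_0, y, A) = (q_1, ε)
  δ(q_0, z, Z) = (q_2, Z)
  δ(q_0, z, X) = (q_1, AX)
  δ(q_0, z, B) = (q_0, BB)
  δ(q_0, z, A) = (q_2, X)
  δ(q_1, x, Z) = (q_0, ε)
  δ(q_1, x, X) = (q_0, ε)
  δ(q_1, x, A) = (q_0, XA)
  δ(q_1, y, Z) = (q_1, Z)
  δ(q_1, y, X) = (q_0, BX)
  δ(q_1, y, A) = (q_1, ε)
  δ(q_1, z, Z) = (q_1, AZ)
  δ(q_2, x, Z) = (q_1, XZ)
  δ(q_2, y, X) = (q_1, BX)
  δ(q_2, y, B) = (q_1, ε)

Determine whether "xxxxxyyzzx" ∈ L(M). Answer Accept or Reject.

(q_0, xxxxxyyzzx, Z) ⊢ (q_2, xxxxyyzzx, Z) ⊢ (q_1, xxxyyzzx, XZ) ⊢ (q_0, xxyyzzx, Z) ⊢ (q_2, xyyzzx, Z) ⊢ (q_1, yyzzx, XZ) ⊢ (q_0, yzzx, BXZ)
No transition applies at (q_0, yzzx, BXZ); input not fully consumed.

Reject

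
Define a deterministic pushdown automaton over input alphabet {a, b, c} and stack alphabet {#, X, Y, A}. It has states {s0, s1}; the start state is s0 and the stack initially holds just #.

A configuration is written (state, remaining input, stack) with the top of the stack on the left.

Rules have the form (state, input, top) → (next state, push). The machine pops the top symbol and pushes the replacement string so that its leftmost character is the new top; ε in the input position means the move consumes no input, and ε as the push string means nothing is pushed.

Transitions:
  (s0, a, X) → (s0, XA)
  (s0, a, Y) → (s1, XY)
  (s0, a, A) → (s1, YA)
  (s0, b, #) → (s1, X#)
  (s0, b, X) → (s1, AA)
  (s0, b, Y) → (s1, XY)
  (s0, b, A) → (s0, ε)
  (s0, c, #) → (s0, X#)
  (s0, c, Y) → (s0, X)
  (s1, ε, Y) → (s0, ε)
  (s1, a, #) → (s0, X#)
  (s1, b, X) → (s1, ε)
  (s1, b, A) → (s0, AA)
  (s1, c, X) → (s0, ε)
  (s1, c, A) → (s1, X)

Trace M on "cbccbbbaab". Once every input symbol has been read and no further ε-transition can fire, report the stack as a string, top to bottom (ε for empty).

(s0, cbccbbbaab, #)
  read c, top #: go to s0, push X# → (s0, bccbbbaab, X#)
  read b, top X: go to s1, push AA → (s1, ccbbbaab, AA#)
  read c, top A: go to s1, push X → (s1, cbbbaab, XA#)
  read c, top X: go to s0, push ε → (s0, bbbaab, A#)
  read b, top A: go to s0, push ε → (s0, bbaab, #)
  read b, top #: go to s1, push X# → (s1, baab, X#)
  read b, top X: go to s1, push ε → (s1, aab, #)
  read a, top #: go to s0, push X# → (s0, ab, X#)
  read a, top X: go to s0, push XA → (s0, b, XA#)
  read b, top X: go to s1, push AA → (s1, ε, AAA#)
All input consumed in state s1 with stack AAA#.

AAA#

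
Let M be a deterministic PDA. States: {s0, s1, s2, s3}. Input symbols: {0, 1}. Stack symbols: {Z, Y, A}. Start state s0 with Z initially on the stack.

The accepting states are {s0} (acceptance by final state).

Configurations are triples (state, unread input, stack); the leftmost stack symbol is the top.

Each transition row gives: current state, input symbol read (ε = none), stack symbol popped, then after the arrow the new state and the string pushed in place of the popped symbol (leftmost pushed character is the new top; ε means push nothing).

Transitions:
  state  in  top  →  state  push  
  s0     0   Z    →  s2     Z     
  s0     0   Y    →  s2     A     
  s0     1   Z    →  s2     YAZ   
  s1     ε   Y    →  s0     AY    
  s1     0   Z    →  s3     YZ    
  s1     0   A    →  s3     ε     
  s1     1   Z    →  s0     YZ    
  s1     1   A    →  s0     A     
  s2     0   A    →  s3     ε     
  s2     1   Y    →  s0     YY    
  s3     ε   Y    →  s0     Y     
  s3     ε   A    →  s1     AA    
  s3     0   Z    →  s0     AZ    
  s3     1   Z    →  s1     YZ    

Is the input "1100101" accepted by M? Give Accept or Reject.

Reject

(s0, 1100101, Z)
  read 1, top Z: go to s2, push YAZ → (s2, 100101, YAZ)
  read 1, top Y: go to s0, push YY → (s0, 00101, YYAZ)
  read 0, top Y: go to s2, push A → (s2, 0101, AYAZ)
  read 0, top A: go to s3, push ε → (s3, 101, YAZ)
  ε-move, top Y: go to s0, push Y → (s0, 101, YAZ)
No transition applies at (s0, 101, YAZ); input not fully consumed.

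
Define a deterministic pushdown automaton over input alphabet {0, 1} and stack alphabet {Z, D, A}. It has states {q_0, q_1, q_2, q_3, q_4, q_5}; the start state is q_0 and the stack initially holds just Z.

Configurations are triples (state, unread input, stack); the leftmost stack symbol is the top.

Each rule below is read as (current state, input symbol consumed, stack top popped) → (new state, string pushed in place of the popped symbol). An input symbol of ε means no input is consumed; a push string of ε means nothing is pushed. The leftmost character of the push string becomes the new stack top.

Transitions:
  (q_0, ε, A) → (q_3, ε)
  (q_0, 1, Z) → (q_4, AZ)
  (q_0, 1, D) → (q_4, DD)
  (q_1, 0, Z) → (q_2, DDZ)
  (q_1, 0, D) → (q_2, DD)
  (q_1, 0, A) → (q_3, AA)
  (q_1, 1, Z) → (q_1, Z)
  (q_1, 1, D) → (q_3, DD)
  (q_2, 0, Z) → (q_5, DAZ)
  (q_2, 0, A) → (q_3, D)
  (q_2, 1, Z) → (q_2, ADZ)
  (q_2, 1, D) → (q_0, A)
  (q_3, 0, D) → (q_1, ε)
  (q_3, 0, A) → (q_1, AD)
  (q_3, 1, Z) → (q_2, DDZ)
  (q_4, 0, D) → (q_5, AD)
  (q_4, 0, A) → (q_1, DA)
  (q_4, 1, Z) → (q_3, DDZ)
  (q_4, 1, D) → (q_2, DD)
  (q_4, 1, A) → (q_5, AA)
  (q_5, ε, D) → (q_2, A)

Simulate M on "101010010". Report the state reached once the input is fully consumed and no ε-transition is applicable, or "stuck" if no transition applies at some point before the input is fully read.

q_1

(q_0, 101010010, Z)
  read 1, top Z: go to q_4, push AZ → (q_4, 01010010, AZ)
  read 0, top A: go to q_1, push DA → (q_1, 1010010, DAZ)
  read 1, top D: go to q_3, push DD → (q_3, 010010, DDAZ)
  read 0, top D: go to q_1, push ε → (q_1, 10010, DAZ)
  read 1, top D: go to q_3, push DD → (q_3, 0010, DDAZ)
  read 0, top D: go to q_1, push ε → (q_1, 010, DAZ)
  read 0, top D: go to q_2, push DD → (q_2, 10, DDAZ)
  read 1, top D: go to q_0, push A → (q_0, 0, ADAZ)
  ε-move, top A: go to q_3, push ε → (q_3, 0, DAZ)
  read 0, top D: go to q_1, push ε → (q_1, ε, AZ)
All input consumed; M is in state q_1.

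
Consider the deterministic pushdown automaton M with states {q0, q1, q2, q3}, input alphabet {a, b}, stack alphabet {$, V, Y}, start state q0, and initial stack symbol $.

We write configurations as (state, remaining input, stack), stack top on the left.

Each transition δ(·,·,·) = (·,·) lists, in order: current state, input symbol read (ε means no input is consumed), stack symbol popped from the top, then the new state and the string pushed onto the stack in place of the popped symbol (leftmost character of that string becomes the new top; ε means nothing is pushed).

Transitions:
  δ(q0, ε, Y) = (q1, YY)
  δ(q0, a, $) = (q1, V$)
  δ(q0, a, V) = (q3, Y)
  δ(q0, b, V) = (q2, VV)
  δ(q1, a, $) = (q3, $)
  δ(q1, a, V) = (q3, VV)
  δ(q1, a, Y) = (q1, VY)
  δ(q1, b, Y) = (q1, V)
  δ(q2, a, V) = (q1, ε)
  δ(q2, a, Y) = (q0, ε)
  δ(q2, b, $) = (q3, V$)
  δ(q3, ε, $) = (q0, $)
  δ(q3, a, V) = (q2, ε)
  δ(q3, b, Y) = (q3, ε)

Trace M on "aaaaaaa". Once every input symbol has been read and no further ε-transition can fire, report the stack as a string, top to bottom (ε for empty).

(q0, aaaaaaa, $) ⊢ (q1, aaaaaa, V$) ⊢ (q3, aaaaa, VV$) ⊢ (q2, aaaa, V$) ⊢ (q1, aaa, $) ⊢ (q3, aa, $) ⊢ (q0, aa, $) ⊢ (q1, a, V$) ⊢ (q3, ε, VV$)
All input consumed in state q3 with stack VV$.

VV$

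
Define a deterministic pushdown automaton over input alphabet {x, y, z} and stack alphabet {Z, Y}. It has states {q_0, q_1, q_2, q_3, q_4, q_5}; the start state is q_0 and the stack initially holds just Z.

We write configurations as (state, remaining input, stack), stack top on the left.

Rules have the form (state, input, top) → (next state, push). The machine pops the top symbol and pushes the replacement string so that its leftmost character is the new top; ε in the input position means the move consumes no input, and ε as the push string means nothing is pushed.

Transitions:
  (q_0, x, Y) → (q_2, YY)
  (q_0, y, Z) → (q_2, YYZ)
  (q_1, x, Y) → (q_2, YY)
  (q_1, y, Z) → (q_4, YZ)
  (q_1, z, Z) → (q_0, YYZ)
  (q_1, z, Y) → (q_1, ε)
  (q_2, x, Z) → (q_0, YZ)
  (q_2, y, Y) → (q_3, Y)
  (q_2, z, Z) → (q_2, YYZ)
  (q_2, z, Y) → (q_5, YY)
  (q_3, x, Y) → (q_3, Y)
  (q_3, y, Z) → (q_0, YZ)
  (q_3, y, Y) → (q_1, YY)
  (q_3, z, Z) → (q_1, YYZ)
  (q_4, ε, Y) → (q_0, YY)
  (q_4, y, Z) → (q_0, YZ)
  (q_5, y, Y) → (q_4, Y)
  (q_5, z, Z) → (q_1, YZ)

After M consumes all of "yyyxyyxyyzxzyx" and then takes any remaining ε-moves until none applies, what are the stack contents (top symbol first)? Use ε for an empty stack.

(q_0, yyyxyyxyyzxzyx, Z)
  read y, top Z: go to q_2, push YYZ → (q_2, yyxyyxyyzxzyx, YYZ)
  read y, top Y: go to q_3, push Y → (q_3, yxyyxyyzxzyx, YYZ)
  read y, top Y: go to q_1, push YY → (q_1, xyyxyyzxzyx, YYYZ)
  read x, top Y: go to q_2, push YY → (q_2, yyxyyzxzyx, YYYYZ)
  read y, top Y: go to q_3, push Y → (q_3, yxyyzxzyx, YYYYZ)
  read y, top Y: go to q_1, push YY → (q_1, xyyzxzyx, YYYYYZ)
  read x, top Y: go to q_2, push YY → (q_2, yyzxzyx, YYYYYYZ)
  read y, top Y: go to q_3, push Y → (q_3, yzxzyx, YYYYYYZ)
  read y, top Y: go to q_1, push YY → (q_1, zxzyx, YYYYYYYZ)
  read z, top Y: go to q_1, push ε → (q_1, xzyx, YYYYYYZ)
  read x, top Y: go to q_2, push YY → (q_2, zyx, YYYYYYYZ)
  read z, top Y: go to q_5, push YY → (q_5, yx, YYYYYYYYZ)
  read y, top Y: go to q_4, push Y → (q_4, x, YYYYYYYYZ)
  ε-move, top Y: go to q_0, push YY → (q_0, x, YYYYYYYYYZ)
  read x, top Y: go to q_2, push YY → (q_2, ε, YYYYYYYYYYZ)
All input consumed in state q_2 with stack YYYYYYYYYYZ.

YYYYYYYYYYZ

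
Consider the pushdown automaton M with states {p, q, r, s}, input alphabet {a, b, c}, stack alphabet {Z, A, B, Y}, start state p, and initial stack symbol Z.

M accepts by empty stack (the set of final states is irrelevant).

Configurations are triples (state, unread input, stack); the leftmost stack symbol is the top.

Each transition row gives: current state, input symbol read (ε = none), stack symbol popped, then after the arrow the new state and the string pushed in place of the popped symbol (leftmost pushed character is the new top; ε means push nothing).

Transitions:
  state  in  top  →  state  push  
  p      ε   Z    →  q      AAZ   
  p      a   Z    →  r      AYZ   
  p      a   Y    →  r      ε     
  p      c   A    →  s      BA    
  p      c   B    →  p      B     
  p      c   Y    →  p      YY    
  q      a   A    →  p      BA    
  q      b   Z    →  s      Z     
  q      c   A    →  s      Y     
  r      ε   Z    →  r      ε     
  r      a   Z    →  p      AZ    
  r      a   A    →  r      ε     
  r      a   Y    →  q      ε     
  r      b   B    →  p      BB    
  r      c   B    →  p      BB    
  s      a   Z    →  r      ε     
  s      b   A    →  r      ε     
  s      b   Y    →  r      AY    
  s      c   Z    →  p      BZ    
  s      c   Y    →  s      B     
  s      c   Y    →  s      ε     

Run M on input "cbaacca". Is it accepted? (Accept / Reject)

One accepting computation: (p, cbaacca, Z) ⊢ (q, cbaacca, AAZ) ⊢ (s, baacca, YAZ) ⊢ (r, aacca, AYAZ) ⊢ (r, acca, YAZ) ⊢ (q, cca, AZ) ⊢ (s, ca, YZ) ⊢ (s, a, Z) ⊢ (r, ε, ε)
All input consumed and the stack is empty.

Accept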